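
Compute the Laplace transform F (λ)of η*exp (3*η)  (λ - 3)^ (-2)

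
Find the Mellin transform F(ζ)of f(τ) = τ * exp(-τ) gamma(ζ+1)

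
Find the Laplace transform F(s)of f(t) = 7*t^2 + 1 14/s^3 + 1/s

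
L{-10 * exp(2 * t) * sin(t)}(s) -10/((s - 2)^2 + 1)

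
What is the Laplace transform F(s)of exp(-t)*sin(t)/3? 1/(3*((s + 1)^2 + 1))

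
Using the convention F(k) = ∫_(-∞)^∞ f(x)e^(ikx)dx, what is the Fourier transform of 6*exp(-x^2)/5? 6*sqrt(pi)*exp(-k^2/4)/5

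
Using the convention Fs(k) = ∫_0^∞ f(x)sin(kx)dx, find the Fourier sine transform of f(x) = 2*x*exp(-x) 4*k/(k^2 + 1)^2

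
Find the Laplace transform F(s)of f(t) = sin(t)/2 1/(2*(s^2+1))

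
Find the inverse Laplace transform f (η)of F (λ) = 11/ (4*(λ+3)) 11*exp (-3*η)/4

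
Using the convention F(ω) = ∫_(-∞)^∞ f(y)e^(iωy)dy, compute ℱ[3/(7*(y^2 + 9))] pi*exp(-3*Abs(ω))/7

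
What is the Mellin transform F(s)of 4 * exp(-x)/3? 4 * gamma(s)/3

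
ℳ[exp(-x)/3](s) gamma(s)/3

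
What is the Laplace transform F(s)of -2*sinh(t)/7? -2/(7*s^2 - 7)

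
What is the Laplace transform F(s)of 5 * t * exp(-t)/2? 5/(2 * (s+1)^2)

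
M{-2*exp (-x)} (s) -2*gamma (s)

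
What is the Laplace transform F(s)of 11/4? 11/(4 * s)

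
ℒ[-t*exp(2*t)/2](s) -1/(2*(s - 2)^2)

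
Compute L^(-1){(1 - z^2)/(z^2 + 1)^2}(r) -r * cos(r)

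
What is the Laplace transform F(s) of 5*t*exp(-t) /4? 5/(4*(s + 1) ^2) 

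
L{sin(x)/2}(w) 1/(2 * (w^2 + 1))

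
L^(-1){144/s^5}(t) 6 * t^4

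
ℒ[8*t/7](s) 8/(7*s^2)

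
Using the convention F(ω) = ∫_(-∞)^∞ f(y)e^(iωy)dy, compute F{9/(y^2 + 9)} 3 * pi * exp(-3 * Abs(ω))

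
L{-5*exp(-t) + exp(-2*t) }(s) 1/(s + 2) - 5/(s + 1) 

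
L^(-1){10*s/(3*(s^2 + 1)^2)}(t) 5*t*sin(t)/3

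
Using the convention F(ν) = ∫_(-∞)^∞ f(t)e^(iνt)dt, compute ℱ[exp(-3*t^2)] sqrt(3)*sqrt(pi)*exp(-ν^2/12)/3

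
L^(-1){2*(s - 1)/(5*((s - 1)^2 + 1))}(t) 2*exp(t)*cos(t)/5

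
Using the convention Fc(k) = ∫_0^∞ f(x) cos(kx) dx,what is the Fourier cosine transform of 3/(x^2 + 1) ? 3 * pi * exp(-k) /2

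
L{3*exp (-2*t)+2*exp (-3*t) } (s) 3/ (s+2)+2/ (s+3) 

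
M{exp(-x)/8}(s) gamma(s)/8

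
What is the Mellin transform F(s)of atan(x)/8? -pi*sec(pi*s/2)/(16*s)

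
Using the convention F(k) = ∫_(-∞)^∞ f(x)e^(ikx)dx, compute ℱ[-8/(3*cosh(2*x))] -4*pi/(3*cosh(pi*k/4))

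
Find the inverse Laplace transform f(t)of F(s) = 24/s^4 4 * t^3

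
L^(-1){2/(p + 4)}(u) 2*exp(-4*u)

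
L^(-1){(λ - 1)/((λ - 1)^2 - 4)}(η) exp(η) * cosh(2 * η)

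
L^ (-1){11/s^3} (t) 11*t^2/2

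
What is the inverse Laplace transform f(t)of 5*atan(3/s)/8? 5*sin(3*t)/(8*t)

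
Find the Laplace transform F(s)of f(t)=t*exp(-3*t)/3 1/(3*(s + 3)^2)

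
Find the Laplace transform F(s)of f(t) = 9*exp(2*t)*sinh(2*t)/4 9/(2*s*(s - 4))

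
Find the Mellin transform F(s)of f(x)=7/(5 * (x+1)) 7 * pi * csc(pi * s)/5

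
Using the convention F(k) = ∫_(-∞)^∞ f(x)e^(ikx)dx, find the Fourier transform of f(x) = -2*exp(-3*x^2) -2*sqrt(3)*sqrt(pi)*exp(-k^2/12)/3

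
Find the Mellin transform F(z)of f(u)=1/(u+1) pi*csc(pi*z)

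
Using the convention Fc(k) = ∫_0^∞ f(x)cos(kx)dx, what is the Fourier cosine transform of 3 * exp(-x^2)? 3 * sqrt(pi) * exp(-k^2/4)/2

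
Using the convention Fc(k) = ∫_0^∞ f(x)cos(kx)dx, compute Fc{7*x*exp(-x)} 7*(1 - k^2)/(k^2 + 1)^2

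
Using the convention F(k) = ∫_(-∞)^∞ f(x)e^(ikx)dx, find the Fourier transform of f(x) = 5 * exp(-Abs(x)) 10/(k^2 + 1)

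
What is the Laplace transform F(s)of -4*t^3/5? -24/(5*s^4)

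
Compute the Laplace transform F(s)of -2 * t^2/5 -4/(5 * s^3)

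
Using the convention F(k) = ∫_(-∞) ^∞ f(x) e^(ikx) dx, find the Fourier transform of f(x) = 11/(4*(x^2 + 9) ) 11*pi*exp(-3*Abs(k) ) /12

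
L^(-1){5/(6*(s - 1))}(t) 5*exp(t)/6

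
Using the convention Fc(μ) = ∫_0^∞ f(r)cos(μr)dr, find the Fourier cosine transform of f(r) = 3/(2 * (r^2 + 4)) 3 * pi * exp(-2 * μ)/8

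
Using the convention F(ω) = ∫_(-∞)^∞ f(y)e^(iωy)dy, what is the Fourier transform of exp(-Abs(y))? 2/(ω^2 + 1)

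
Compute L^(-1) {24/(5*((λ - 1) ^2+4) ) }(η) 12*exp(η)*sin(2*η) /5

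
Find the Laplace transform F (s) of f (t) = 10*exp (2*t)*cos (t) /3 10*(s - 2) / (3*( (s - 2) ^2 + 1) ) 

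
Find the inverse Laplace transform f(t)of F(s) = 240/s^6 2 * t^5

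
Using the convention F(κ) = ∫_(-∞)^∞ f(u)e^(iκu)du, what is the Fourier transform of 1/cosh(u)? pi/cosh(pi*κ/2)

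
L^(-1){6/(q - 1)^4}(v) v^3 * exp(v)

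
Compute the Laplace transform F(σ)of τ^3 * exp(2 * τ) 6/(σ - 2)^4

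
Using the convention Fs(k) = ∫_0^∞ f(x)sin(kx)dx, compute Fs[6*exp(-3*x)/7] 6*k/(7*(k^2 + 9))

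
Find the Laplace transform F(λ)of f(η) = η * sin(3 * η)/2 3 * λ/(λ^2 + 9)^2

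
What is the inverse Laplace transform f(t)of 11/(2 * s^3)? 11 * t^2/4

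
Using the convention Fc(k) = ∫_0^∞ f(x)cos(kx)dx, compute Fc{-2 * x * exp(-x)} 2 * (k^2 - 1)/(k^2 + 1)^2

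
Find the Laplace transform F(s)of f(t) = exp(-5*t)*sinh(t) 1/((s+5)^2-1)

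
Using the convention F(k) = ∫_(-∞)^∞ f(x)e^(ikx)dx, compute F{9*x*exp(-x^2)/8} 9*I*sqrt(pi)*k*exp(-k^2/4)/16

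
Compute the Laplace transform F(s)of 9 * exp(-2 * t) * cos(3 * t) 9 * (s + 2)/((s + 2)^2 + 9)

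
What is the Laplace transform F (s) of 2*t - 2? 2/s^2 - 2/s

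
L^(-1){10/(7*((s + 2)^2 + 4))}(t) 5*exp(-2*t)*sin(2*t)/7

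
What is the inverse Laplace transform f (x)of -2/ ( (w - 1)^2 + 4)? -exp (x) * sin (2 * x)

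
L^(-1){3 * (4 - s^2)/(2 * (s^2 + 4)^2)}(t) -3 * t * cos(2 * t)/2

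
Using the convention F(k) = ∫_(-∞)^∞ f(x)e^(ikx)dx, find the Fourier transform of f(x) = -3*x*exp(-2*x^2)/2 -3*sqrt(2)*I*sqrt(pi)*k*exp(-k^2/8)/16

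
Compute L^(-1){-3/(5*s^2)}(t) -3*t/5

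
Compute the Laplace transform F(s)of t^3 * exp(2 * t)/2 3/(s - 2)^4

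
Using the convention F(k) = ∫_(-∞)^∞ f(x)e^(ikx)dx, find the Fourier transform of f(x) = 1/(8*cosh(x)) pi/(8*cosh(pi*k/2))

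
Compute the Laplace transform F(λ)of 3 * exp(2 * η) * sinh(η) 3/((λ - 2)^2 - 1)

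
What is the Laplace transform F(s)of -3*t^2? -6/s^3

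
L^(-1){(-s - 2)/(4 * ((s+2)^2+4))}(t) -exp(-2 * t) * cos(2 * t)/4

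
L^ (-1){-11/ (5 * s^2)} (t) -11 * t/5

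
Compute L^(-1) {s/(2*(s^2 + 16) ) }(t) cos(4*t) /2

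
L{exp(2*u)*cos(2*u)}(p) (p - 2)/((p - 2)^2 + 4)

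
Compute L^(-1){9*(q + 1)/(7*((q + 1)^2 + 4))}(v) 9*exp(-v)*cos(2*v)/7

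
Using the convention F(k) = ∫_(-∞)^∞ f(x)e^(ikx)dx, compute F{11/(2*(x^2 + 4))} 11*pi*exp(-2*Abs(k))/4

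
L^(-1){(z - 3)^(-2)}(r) r*exp(3*r)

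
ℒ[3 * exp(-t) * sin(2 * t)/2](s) 3/((s + 1)^2 + 4)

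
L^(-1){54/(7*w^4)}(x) 9*x^3/7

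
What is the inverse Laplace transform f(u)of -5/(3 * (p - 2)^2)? -5 * u * exp(2 * u)/3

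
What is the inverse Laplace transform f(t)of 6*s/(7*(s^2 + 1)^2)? 3*t*sin(t)/7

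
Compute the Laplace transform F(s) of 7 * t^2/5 14/(5 * s^3) 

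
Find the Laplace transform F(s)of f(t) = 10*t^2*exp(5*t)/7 20/(7*(s - 5)^3)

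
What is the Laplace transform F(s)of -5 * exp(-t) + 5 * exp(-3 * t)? 5/(s + 3) - 5/(s + 1)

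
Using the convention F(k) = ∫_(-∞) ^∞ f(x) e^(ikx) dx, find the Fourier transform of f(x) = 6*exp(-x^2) 6*sqrt(pi)*exp(-k^2/4) 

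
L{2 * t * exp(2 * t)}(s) 2/(s - 2)^2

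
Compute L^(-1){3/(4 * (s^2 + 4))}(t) 3 * sin(2 * t)/8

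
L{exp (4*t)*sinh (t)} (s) 1/ ( (s - 4)^2 - 1)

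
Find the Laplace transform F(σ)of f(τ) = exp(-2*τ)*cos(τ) (σ + 2)/((σ + 2)^2 + 1)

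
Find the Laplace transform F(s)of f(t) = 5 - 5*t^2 5/s - 10/s^3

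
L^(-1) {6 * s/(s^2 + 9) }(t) 6 * cos(3 * t) 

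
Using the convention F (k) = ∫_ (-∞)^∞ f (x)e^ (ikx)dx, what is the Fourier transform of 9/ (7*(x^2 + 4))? 9*pi*exp (-2*Abs (k))/14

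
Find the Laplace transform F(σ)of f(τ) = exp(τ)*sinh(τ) 1/(σ*(σ - 2))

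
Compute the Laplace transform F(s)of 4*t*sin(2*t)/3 16*s/(3*(s^2 + 4)^2)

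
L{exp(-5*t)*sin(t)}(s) 1/((s + 5)^2 + 1)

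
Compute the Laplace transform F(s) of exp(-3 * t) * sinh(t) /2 1/(2 * ((s + 3) ^2 - 1) ) 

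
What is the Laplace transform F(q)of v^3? 6/q^4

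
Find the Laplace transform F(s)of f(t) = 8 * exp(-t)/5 8/(5 * (s + 1))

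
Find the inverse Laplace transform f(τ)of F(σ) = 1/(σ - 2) exp(2*τ)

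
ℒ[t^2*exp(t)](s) 2/(s - 1)^3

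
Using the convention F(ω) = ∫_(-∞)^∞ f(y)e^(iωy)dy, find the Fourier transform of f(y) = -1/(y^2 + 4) -pi * exp(-2 * Abs(ω))/2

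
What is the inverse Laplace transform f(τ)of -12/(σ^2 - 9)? -4*sinh(3*τ)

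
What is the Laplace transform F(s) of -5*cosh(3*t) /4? -5*s/(4*s^2 - 36) 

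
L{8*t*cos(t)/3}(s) 8*(s^2 - 1)/(3*(s^2+1)^2)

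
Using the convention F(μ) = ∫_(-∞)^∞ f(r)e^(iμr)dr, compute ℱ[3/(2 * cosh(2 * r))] 3 * pi/(4 * cosh(pi * μ/4))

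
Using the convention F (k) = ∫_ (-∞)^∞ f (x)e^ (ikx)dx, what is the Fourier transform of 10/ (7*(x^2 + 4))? 5*pi*exp (-2*Abs (k))/7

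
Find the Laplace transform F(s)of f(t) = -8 -8/s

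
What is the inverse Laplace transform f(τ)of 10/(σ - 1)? 10*exp(τ)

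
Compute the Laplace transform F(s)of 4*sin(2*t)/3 8/(3*(s^2 + 4))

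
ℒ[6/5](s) 6/(5*s)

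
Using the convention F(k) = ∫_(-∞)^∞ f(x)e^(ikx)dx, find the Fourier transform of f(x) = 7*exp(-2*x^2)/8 7*sqrt(2)*sqrt(pi)*exp(-k^2/8)/16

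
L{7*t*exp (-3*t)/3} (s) 7/ (3*(s+3)^2)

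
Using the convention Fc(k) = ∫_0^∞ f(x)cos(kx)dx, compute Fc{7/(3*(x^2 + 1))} 7*pi*exp(-k)/6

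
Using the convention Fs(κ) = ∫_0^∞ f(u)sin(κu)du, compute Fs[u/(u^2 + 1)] pi*exp(-κ)/2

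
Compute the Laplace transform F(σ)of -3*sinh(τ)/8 -3/(8*σ^2 - 8)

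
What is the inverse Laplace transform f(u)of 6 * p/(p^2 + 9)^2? u * sin(3 * u)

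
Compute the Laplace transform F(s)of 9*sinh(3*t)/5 27/(5*(s^2-9))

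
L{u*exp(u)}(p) (p - 1)^(-2)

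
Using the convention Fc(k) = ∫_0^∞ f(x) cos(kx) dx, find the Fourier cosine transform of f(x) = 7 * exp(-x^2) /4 7 * sqrt(pi) * exp(-k^2/4) /8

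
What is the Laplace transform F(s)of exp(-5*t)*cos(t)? (s + 5)/((s + 5)^2 + 1)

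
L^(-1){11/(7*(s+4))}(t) 11*exp(-4*t)/7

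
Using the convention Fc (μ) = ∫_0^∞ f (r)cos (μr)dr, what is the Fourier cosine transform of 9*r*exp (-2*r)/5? 9*(4 - μ^2)/ (5*(μ^2+4)^2)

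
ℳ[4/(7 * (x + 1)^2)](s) -4 * pi * (s - 1)/(7 * sin(pi * s))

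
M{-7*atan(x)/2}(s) 7*pi*sec(pi*s/2)/(4*s)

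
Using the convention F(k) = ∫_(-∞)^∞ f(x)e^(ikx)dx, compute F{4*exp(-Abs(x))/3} 8/(3*(k^2+1))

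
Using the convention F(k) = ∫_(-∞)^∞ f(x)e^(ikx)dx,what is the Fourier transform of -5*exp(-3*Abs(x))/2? -15/(k^2 + 9)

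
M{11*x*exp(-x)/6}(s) 11*gamma(s + 1)/6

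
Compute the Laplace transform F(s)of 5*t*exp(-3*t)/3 5/(3*(s + 3)^2)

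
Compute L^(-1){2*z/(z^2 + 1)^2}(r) r*sin(r)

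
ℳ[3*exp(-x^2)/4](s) 3*gamma(s/2)/8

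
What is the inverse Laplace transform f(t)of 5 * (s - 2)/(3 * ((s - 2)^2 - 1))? 5 * exp(2 * t) * cosh(t)/3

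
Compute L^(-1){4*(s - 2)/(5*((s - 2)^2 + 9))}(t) 4*exp(2*t)*cos(3*t)/5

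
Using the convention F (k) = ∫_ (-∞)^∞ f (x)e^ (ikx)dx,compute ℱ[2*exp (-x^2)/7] 2*sqrt (pi)*exp (-k^2/4)/7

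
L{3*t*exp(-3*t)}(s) 3/(s + 3)^2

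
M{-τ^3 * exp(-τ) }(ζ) -gamma(ζ+3) 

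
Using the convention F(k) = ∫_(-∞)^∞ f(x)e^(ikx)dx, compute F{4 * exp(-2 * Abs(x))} 16/(k^2 + 4)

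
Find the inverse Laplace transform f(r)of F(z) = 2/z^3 r^2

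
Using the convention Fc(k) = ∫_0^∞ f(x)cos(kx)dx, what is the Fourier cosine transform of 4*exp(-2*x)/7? 8/(7*(k^2 + 4))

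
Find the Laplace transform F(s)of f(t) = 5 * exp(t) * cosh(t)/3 5 * (s - 1)/(3 * s * (s - 2))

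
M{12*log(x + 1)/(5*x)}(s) -12*pi*csc(pi*s)/(5*s - 5)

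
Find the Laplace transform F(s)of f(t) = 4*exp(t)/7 4/(7*(s - 1))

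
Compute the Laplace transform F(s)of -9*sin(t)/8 -9/(8*s^2 + 8)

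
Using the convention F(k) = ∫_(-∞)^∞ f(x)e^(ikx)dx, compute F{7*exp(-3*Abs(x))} 42/(k^2 + 9)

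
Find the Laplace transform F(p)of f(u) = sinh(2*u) 2/(p^2-4)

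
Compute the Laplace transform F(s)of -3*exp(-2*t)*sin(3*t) -9/((s + 2)^2 + 9)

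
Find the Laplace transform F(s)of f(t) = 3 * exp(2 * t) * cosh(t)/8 3 * (s - 2)/(8 * ((s - 2)^2 - 1))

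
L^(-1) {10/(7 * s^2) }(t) 10 * t/7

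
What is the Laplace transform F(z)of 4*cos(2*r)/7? 4*z/(7*(z^2 + 4))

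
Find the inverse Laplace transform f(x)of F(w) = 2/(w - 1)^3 x^2 * exp(x)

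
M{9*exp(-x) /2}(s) 9*gamma(s) /2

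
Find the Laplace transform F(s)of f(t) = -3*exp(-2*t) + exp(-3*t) 1/(s + 3)-3/(s + 2)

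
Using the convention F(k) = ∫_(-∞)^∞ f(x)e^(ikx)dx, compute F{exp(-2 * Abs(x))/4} 1/(k^2 + 4)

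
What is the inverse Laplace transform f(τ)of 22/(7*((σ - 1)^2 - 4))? 11*exp(τ)*sinh(2*τ)/7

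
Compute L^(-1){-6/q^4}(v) -v^3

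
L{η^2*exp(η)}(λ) 2/(λ - 1)^3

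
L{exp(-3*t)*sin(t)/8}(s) 1/(8*((s + 3)^2 + 1))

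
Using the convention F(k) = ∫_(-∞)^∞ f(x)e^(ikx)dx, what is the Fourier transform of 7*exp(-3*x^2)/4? 7*sqrt(3)*sqrt(pi)*exp(-k^2/12)/12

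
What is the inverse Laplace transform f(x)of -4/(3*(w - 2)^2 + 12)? -2*exp(2*x)*sin(2*x)/3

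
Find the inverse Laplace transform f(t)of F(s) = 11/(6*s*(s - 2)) 11*exp(t)*sinh(t)/6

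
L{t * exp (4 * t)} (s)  (s - 4)^ (-2)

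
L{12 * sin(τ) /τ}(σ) 12 * atan(1/σ) 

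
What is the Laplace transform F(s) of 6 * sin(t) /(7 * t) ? 6 * atan(1/s) /7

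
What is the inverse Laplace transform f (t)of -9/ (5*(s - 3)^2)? -9*t*exp (3*t)/5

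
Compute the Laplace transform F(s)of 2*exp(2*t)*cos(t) 2*(s - 2)/((s - 2)^2 + 1)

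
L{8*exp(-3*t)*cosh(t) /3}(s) 8*(s + 3) /(3*((s + 3) ^2 - 1) ) 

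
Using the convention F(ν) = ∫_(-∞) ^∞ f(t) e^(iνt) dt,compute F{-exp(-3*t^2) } -sqrt(3)*sqrt(pi)*exp(-ν^2/12) /3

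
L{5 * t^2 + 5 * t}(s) 10/s^3 + 5/s^2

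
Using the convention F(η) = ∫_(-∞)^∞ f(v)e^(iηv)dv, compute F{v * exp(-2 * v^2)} sqrt(2) * I * sqrt(pi) * η * exp(-η^2/8)/8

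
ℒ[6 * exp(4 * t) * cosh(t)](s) 6 * (s - 4)/((s - 4)^2-1)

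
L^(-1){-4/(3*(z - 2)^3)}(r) -2*r^2*exp(2*r)/3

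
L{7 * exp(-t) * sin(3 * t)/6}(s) 7/(2 * ((s+1)^2+9))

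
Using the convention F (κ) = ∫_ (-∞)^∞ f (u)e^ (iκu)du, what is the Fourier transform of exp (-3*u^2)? sqrt (3)*sqrt (pi)*exp (-κ^2/12)/3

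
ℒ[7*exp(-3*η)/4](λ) 7/(4*(λ + 3))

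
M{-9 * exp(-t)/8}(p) -9 * gamma(p)/8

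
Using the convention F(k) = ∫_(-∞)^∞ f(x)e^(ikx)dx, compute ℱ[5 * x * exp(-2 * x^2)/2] 5 * sqrt(2) * I * sqrt(pi) * k * exp(-k^2/8)/16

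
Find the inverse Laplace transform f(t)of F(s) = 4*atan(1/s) 4*sin(t)/t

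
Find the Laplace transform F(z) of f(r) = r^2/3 2/(3 * z^3) 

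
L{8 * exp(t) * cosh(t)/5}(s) 8 * (s - 1)/(5 * s * (s - 2))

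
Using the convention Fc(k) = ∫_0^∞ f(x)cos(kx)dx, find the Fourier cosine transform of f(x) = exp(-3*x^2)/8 sqrt(3)*sqrt(pi)*exp(-k^2/12)/48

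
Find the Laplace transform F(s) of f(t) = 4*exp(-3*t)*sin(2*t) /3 8/(3*((s + 3) ^2 + 4) ) 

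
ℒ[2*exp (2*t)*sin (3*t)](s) 6/ ( (s - 2)^2 + 9)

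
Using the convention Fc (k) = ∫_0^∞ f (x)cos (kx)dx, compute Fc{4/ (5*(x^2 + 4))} pi*exp (-2*k)/5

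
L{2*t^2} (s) 4/s^3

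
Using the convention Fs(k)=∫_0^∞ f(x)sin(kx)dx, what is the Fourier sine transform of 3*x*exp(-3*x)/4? 9*k/(2*(k^2 + 9)^2)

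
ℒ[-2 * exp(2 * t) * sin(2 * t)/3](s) -4/(3 * (s - 2)^2 + 12)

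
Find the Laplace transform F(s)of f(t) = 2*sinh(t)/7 2/(7*(s^2 - 1))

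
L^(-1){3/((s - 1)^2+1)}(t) 3*exp(t)*sin(t)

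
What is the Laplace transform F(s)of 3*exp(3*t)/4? 3/(4*(s - 3))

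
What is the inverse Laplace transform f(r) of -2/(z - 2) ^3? -r^2 * exp(2 * r) 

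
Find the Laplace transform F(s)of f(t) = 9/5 9/(5*s)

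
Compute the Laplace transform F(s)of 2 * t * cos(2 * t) 2 * (s^2 - 4)/(s^2 + 4)^2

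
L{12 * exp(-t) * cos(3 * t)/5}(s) 12 * (s + 1)/(5 * ((s + 1)^2 + 9))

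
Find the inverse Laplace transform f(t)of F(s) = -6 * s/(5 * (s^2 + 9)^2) -t * sin(3 * t)/5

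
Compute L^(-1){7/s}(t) 7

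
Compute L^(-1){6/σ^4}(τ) τ^3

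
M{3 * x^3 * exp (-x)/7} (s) 3 * gamma (s + 3)/7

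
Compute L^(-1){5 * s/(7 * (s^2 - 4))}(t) 5 * cosh(2 * t)/7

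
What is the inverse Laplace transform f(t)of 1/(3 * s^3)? t^2/6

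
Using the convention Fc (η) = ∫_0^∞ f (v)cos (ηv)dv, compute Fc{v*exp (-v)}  (1 - η^2)/ (η^2 + 1)^2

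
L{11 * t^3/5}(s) 66/(5 * s^4) 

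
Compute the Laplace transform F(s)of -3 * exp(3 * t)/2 -3/(2 * s - 6)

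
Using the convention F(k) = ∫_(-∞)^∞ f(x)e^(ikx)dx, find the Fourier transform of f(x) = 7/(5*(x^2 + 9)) 7*pi*exp(-3*Abs(k))/15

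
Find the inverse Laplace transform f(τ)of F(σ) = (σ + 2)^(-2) τ*exp(-2*τ)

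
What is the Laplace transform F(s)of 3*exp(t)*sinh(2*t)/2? 3/((s - 1)^2 - 4)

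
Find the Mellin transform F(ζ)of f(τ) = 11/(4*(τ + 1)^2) -11*pi*(ζ - 1)/(4*sin(pi*ζ))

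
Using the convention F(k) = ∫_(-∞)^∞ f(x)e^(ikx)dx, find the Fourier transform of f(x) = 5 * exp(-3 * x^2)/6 5 * sqrt(3) * sqrt(pi) * exp(-k^2/12)/18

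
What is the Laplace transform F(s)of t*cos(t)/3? (s^2 - 1)/(3*(s^2 + 1)^2)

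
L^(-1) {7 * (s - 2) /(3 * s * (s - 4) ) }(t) 7 * exp(2 * t) * cosh(2 * t) /3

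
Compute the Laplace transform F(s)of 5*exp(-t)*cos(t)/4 5*(s + 1)/(4*((s + 1)^2 + 1))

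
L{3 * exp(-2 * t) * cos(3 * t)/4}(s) 3 * (s + 2)/(4 * ((s + 2)^2 + 9))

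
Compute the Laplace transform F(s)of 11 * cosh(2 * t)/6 11 * s/(6 * (s^2 - 4))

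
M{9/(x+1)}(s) 9*pi*csc(pi*s)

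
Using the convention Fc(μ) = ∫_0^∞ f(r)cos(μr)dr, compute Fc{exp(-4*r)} 4/(μ^2 + 16)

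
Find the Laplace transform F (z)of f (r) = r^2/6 1/ (3*z^3)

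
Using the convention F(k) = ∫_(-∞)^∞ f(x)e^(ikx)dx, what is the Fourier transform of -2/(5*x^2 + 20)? -pi*exp(-2*Abs(k))/5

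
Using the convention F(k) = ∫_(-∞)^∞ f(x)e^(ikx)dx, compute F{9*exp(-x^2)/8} 9*sqrt(pi)*exp(-k^2/4)/8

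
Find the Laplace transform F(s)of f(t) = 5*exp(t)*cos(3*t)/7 5*(s - 1)/(7*((s - 1)^2+9))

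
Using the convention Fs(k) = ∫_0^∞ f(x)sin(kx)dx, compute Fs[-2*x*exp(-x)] -4*k/(k^2 + 1)^2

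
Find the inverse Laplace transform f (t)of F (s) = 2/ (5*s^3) t^2/5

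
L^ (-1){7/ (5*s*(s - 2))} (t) 7*exp (t)*sinh (t)/5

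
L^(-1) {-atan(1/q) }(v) -sin(v) /v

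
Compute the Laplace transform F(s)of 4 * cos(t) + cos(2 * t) s/(s^2 + 4) + 4 * s/(s^2 + 1)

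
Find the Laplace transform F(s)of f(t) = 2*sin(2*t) 4/(s^2 + 4)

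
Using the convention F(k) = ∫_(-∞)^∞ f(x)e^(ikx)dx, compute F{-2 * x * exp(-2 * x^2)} -sqrt(2) * I * sqrt(pi) * k * exp(-k^2/8)/4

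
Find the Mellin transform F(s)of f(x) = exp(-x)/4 gamma(s)/4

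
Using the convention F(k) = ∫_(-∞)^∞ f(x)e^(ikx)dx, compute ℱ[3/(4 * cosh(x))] 3 * pi/(4 * cosh(pi * k/2))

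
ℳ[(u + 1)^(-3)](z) pi * (z - 2) * (z - 1)/(2 * sin(pi * z))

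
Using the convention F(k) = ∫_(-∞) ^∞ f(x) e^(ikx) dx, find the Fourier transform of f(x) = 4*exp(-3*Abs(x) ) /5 24/(5*(k^2 + 9) ) 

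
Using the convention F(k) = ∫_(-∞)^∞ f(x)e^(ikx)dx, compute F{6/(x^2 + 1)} 6*pi*exp(-Abs(k))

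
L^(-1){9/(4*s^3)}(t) 9*t^2/8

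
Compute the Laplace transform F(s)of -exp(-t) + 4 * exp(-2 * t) 4/(s + 2) - 1/(s + 1)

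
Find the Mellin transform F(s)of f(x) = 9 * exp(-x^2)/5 9 * gamma(s/2)/10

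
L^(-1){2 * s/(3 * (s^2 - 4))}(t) 2 * cosh(2 * t)/3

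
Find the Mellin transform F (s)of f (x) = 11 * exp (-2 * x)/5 11 * gamma (s)/ (5 * 2^s)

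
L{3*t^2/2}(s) 3/s^3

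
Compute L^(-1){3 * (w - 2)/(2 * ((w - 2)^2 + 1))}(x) 3 * exp(2 * x) * cos(x)/2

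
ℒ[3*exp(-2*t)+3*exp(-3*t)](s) 3/(s+3)+3/(s+2)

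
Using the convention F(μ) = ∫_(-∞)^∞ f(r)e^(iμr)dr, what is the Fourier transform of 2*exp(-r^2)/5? 2*sqrt(pi)*exp(-μ^2/4)/5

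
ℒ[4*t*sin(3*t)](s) 24*s/(s^2 + 9)^2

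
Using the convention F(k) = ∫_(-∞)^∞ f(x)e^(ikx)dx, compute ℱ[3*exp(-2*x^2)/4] 3*sqrt(2)*sqrt(pi)*exp(-k^2/8)/8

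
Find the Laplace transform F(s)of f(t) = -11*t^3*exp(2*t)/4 -33/(2*(s - 2)^4)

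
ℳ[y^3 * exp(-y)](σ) gamma(σ + 3)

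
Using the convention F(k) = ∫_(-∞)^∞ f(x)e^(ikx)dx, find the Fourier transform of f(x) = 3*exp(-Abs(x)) 6/(k^2 + 1)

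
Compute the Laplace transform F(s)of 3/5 3/(5*s)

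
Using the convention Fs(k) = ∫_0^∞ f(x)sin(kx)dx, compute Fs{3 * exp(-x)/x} 3 * atan(k)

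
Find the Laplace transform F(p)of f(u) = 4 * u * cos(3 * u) 4 * (p^2-9)/(p^2+9)^2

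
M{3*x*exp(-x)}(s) 3*gamma(s + 1)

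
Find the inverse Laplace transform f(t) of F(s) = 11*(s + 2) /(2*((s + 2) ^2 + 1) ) 11*exp(-2*t)*cos(t) /2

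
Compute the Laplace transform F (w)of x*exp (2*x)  (w - 2)^ (-2)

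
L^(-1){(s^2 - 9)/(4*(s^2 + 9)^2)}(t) t*cos(3*t)/4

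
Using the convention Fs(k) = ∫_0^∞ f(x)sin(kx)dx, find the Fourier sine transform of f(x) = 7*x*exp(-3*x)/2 21*k/(k^2 + 9)^2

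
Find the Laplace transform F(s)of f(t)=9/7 9/(7*s)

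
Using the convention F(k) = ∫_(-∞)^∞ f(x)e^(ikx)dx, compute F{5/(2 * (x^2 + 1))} 5 * pi * exp(-Abs(k))/2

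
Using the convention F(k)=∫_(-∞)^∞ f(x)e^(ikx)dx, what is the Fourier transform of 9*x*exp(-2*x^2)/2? 9*sqrt(2)*I*sqrt(pi)*k*exp(-k^2/8)/16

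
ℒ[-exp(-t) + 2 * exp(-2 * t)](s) 2/(s + 2) - 1/(s + 1)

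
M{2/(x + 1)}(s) 2 * pi * csc(pi * s)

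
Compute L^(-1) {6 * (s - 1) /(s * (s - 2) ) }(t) 6 * exp(t) * cosh(t) 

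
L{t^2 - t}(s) 2/s^3-1/s^2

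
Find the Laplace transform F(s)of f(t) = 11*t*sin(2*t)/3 44*s/(3*(s^2 + 4)^2)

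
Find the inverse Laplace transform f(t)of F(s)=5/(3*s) 5/3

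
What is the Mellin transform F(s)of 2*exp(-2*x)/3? 2^(1 - s)*gamma(s)/3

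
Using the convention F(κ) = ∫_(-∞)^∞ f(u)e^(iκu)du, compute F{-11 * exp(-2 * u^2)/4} -11 * sqrt(2) * sqrt(pi) * exp(-κ^2/8)/8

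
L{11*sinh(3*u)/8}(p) 33/(8*(p^2 - 9))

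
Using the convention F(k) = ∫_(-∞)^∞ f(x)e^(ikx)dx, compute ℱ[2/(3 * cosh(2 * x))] pi/(3 * cosh(pi * k/4))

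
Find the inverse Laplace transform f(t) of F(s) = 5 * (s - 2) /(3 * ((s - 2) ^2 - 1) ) 5 * exp(2 * t) * cosh(t) /3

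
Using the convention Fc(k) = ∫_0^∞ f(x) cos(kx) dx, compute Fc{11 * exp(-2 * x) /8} 11/(4 * (k^2 + 4) ) 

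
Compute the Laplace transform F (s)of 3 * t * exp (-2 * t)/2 3/ (2 * (s + 2)^2)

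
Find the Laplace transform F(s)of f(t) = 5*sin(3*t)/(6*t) 5*atan(3/s)/6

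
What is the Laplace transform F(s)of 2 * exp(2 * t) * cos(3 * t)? 2 * (s - 2)/((s - 2)^2 + 9)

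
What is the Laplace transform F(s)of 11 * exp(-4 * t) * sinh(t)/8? 11/(8 * ((s + 4)^2-1))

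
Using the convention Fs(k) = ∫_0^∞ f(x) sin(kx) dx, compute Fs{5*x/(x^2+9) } 5*pi*exp(-3*k) /2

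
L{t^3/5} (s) 6/ (5*s^4)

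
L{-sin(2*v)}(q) -2/(q^2+4)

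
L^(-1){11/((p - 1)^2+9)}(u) 11*exp(u)*sin(3*u)/3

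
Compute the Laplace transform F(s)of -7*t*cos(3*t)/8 7*(9 - s^2)/(8*(s^2 + 9)^2)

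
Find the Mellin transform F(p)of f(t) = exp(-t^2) gamma(p/2)/2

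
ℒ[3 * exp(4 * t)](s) 3/(s - 4) 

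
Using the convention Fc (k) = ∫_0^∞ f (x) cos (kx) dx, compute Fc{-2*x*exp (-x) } 2*(k^2 - 1) / (k^2 + 1) ^2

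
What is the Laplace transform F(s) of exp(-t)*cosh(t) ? (s+1) /(s*(s+2) ) 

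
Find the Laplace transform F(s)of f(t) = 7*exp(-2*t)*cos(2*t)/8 7*(s + 2)/(8*((s + 2)^2 + 4))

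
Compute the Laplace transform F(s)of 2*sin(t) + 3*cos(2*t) 3*s/(s^2 + 4) + 2/(s^2 + 1)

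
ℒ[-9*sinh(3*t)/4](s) -27/(4*s^2 - 36)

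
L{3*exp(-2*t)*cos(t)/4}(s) 3*(s + 2)/(4*((s + 2)^2 + 1))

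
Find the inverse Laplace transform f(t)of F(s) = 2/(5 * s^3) t^2/5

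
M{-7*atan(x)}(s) 7*pi*sec(pi*s/2)/(2*s)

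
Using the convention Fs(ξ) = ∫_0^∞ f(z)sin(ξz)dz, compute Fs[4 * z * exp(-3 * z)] 24 * ξ/(ξ^2 + 9)^2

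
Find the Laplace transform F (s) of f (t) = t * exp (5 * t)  (s - 5) ^ (-2) 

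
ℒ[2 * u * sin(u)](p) 4 * p/(p^2+1)^2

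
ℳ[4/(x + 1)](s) 4 * pi * csc(pi * s)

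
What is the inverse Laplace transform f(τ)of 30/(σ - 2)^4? 5*τ^3*exp(2*τ)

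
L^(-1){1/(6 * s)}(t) 1/6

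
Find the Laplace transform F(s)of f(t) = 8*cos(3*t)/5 8*s/(5*(s^2 + 9))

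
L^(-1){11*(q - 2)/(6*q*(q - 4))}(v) 11*exp(2*v)*cosh(2*v)/6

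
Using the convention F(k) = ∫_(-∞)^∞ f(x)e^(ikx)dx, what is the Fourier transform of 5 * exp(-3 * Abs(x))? 30/(k^2 + 9)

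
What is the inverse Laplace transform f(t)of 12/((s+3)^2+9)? 4*exp(-3*t)*sin(3*t)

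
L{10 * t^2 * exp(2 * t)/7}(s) 20/(7 * (s - 2)^3)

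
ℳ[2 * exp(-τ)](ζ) 2 * gamma(ζ)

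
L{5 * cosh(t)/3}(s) 5 * s/(3 * (s^2 - 1))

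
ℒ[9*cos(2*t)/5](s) 9*s/(5*(s^2 + 4))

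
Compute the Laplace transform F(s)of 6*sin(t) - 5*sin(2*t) 6/(s^2 + 1) - 10/(s^2 + 4)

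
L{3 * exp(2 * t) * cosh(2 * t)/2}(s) 3 * (s - 2)/(2 * s * (s - 4))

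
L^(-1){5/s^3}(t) 5*t^2/2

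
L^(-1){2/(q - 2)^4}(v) v^3*exp(2*v)/3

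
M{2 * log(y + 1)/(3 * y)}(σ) -2 * pi * csc(pi * σ)/(3 * σ - 3)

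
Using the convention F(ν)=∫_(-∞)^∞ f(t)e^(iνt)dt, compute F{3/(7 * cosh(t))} 3 * pi/(7 * cosh(pi * ν/2))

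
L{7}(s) 7/s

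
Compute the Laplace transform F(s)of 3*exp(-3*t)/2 3/(2*(s + 3))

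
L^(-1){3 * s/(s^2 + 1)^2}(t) 3 * t * sin(t)/2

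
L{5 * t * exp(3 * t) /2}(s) 5/(2 * (s - 3) ^2) 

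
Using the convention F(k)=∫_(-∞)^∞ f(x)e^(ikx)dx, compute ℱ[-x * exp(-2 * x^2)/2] -sqrt(2) * I * sqrt(pi) * k * exp(-k^2/8)/16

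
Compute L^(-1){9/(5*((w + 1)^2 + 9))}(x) 3*exp(-x)*sin(3*x)/5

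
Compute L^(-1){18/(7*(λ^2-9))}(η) 6*sinh(3*η)/7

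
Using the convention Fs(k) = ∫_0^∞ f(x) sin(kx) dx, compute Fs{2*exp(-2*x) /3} 2*k/(3*(k^2 + 4) ) 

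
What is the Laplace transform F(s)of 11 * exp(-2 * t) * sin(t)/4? 11/(4 * ((s+2)^2+1))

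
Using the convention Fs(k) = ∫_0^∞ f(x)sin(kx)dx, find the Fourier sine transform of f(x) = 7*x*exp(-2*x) 28*k/(k^2 + 4)^2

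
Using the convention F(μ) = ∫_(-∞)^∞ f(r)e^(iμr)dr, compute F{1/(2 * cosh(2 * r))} pi/(4 * cosh(pi * μ/4))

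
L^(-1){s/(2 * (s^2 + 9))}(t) cos(3 * t)/2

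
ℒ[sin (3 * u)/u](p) atan (3/p)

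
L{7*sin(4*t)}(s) 28/(s^2+16)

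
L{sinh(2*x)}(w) 2/(w^2 - 4)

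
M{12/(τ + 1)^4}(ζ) 2*gamma(ζ)*gamma(4 - ζ)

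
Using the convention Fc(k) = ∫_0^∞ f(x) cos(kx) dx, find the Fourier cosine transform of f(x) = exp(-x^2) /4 sqrt(pi)*exp(-k^2/4) /8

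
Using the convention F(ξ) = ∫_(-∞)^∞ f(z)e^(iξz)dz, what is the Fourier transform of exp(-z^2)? sqrt(pi)*exp(-ξ^2/4)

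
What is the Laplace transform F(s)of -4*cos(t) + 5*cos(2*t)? 5*s/(s^2 + 4) - 4*s/(s^2 + 1)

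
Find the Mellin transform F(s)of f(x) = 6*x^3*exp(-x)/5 6*gamma(s + 3)/5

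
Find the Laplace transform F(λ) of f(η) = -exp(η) -1/(λ - 1) 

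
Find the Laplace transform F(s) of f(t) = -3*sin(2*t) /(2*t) -3*atan(2/s) /2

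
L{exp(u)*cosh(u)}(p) (p - 1)/(p*(p - 2))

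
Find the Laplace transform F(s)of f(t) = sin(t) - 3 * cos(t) 1/(s^2 + 1) - 3 * s/(s^2 + 1)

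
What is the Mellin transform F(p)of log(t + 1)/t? -pi*csc(pi*p)/(p - 1)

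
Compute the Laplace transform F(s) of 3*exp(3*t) 3/(s - 3) 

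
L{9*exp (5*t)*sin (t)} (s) 9/ ( (s - 5)^2 + 1)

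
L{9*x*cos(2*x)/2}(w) 9*(w^2 - 4)/(2*(w^2 + 4)^2)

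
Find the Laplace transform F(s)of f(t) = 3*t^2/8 3/(4*s^3)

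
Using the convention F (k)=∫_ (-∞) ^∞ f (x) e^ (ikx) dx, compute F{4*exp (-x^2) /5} 4*sqrt (pi)*exp (-k^2/4) /5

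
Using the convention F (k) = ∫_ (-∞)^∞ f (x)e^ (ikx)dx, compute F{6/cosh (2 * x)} 3 * pi/cosh (pi * k/4)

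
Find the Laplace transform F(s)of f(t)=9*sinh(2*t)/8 9/(4*(s^2 - 4))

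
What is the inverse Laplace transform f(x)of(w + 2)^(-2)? x*exp(-2*x)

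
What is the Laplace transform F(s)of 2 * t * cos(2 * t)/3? 2 * (s^2 - 4)/(3 * (s^2 + 4)^2)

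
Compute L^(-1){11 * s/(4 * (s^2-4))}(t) 11 * cosh(2 * t)/4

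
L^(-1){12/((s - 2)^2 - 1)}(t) 12*exp(2*t)*sinh(t)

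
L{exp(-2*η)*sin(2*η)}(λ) 2/((λ+2)^2+4)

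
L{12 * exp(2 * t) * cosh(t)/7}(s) 12 * (s - 2)/(7 * ((s - 2)^2-1))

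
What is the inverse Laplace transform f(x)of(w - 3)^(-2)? x*exp(3*x)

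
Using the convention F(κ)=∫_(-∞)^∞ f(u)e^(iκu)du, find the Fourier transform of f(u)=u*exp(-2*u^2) sqrt(2)*I*sqrt(pi)*κ*exp(-κ^2/8)/8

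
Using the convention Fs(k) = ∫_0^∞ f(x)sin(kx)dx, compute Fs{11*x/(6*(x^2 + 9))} 11*pi*exp(-3*k)/12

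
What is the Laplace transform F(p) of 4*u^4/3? 32/p^5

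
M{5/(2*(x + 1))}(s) 5*pi*csc(pi*s)/2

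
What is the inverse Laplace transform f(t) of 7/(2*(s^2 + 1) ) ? 7*sin(t) /2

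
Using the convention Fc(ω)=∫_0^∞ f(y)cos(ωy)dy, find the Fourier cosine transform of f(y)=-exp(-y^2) -sqrt(pi)*exp(-ω^2/4)/2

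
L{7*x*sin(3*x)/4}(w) 21*w/(2*(w^2 + 9)^2)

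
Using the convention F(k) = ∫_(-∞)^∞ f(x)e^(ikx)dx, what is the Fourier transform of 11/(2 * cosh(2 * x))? 11 * pi/(4 * cosh(pi * k/4))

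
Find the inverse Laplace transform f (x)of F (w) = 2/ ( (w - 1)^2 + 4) exp (x)*sin (2*x)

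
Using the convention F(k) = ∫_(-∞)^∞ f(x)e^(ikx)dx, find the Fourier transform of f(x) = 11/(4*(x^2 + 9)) 11*pi*exp(-3*Abs(k))/12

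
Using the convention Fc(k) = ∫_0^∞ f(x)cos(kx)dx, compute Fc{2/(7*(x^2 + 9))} pi*exp(-3*k)/21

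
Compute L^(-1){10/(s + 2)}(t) 10*exp(-2*t)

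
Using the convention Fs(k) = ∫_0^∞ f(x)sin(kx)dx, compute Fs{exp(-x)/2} k/(2 * (k^2+1))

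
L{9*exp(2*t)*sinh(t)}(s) 9/((s - 2)^2 - 1)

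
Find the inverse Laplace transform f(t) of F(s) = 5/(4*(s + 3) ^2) 5*t*exp(-3*t) /4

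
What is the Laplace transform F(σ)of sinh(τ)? 1/(σ^2-1)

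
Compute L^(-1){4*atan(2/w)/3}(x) 4*sin(2*x)/(3*x)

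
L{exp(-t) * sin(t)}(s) 1/((s + 1)^2 + 1)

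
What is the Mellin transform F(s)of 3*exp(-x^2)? 3*gamma(s/2)/2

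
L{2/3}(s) 2/(3*s)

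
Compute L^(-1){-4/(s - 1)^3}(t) -2*t^2*exp(t)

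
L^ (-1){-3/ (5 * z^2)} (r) -3 * r/5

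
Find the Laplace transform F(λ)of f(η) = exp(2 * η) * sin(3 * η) 3/((λ - 2)^2 + 9)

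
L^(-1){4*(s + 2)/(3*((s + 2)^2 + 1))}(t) 4*exp(-2*t)*cos(t)/3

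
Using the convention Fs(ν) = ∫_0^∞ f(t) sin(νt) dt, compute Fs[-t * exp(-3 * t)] -6 * ν/(ν^2 + 9) ^2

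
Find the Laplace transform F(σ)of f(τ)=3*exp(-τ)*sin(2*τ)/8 3/(4*((σ + 1)^2 + 4))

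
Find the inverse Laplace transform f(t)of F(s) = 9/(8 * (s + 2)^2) 9 * t * exp(-2 * t)/8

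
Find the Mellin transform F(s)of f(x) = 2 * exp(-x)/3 2 * gamma(s)/3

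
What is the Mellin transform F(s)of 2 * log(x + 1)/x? -2 * pi * csc(pi * s)/(s - 1)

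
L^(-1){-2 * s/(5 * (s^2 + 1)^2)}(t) -t * sin(t)/5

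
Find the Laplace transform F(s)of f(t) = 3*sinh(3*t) 9/(s^2 - 9)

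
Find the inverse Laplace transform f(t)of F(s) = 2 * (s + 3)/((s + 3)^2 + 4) 2 * exp(-3 * t) * cos(2 * t)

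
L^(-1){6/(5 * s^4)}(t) t^3/5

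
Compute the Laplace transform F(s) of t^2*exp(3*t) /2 (s - 3) ^(-3) 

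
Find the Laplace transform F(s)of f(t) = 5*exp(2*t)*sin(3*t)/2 15/(2*((s - 2)^2 + 9))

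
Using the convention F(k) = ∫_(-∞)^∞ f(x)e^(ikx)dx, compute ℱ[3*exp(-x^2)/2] 3*sqrt(pi)*exp(-k^2/4)/2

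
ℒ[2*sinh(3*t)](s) 6/(s^2-9)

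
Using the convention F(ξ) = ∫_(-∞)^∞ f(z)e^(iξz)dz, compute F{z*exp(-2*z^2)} sqrt(2)*I*sqrt(pi)*ξ*exp(-ξ^2/8)/8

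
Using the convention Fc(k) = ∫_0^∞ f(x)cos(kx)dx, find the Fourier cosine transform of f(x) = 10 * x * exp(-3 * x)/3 10 * (9 - k^2)/(3 * (k^2 + 9)^2)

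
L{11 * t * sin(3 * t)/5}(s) 66 * s/(5 * (s^2 + 9)^2)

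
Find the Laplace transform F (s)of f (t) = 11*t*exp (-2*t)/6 11/ (6*(s + 2)^2)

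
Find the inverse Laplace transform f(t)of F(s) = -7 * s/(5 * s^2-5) -7 * cosh(t)/5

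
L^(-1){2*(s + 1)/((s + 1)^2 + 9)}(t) 2*exp(-t)*cos(3*t)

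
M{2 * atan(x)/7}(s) -pi * sec(pi * s/2)/(7 * s)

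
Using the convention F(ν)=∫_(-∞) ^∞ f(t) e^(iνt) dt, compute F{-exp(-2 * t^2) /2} -sqrt(2) * sqrt(pi) * exp(-ν^2/8) /4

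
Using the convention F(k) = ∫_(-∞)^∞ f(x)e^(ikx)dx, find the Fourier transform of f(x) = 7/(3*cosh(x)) 7*pi/(3*cosh(pi*k/2))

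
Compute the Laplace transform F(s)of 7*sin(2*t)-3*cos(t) 14/(s^2 + 4)-3*s/(s^2 + 1)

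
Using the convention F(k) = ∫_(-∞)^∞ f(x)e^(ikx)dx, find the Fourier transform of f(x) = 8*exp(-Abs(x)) 16/(k^2+1)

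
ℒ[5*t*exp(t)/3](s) 5/(3*(s - 1)^2)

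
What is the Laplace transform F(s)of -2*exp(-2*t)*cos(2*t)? 2*(-s - 2)/((s+2)^2+4)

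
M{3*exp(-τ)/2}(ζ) 3*gamma(ζ)/2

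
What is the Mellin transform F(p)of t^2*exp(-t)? gamma(p + 2)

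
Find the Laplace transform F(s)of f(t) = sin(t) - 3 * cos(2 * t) 1/(s^2 + 1) - 3 * s/(s^2 + 4)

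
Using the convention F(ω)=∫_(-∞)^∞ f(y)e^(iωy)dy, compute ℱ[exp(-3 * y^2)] sqrt(3) * sqrt(pi) * exp(-ω^2/12)/3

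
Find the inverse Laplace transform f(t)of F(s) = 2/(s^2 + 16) sin(4 * t)/2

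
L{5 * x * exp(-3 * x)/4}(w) 5/(4 * (w + 3)^2)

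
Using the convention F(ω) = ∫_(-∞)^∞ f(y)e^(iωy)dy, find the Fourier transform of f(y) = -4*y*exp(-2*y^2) -sqrt(2)*I*sqrt(pi)*ω*exp(-ω^2/8)/2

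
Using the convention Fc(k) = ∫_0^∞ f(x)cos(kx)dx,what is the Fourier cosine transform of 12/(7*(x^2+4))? 3*pi*exp(-2*k)/7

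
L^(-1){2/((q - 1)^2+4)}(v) exp(v)*sin(2*v)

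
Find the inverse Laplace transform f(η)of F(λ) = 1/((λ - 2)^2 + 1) exp(2*η)*sin(η)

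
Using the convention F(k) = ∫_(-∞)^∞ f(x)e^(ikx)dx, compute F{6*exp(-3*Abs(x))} 36/(k^2 + 9)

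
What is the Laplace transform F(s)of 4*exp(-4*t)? 4/(s + 4)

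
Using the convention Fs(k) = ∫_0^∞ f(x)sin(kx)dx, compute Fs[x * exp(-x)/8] k/(4 * (k^2 + 1)^2)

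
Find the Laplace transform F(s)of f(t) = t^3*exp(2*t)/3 2/(s - 2)^4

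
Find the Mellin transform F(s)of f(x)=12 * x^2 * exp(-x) 12 * gamma(s + 2)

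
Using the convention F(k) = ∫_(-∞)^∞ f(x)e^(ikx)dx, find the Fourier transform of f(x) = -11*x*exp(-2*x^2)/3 -11*sqrt(2)*I*sqrt(pi)*k*exp(-k^2/8)/24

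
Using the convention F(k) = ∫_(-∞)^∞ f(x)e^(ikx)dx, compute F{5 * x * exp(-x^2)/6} 5 * I * sqrt(pi) * k * exp(-k^2/4)/12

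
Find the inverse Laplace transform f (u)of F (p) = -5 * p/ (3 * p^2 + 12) -5 * cos (2 * u)/3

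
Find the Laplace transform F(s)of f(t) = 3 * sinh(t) 3/(s^2 - 1)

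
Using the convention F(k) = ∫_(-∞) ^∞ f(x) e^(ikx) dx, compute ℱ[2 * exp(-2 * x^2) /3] sqrt(2) * sqrt(pi) * exp(-k^2/8) /3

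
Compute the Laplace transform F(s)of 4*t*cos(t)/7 4*(s^2 - 1)/(7*(s^2 + 1)^2)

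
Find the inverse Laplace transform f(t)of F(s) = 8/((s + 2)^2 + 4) 4*exp(-2*t)*sin(2*t)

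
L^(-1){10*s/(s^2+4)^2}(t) 5*t*sin(2*t)/2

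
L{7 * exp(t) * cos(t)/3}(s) 7 * (s - 1)/(3 * ((s - 1)^2 + 1))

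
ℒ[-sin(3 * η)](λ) -3/(λ^2 + 9)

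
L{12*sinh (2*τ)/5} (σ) 24/ (5*(σ^2 - 4))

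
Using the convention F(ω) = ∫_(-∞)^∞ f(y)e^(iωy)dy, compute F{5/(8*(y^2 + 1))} 5*pi*exp(-Abs(ω))/8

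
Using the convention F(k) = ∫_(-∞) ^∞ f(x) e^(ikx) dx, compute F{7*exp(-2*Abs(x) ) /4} 7/(k^2 + 4) 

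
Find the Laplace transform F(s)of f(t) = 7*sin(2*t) 14/(s^2+4)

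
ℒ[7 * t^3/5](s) 42/(5 * s^4)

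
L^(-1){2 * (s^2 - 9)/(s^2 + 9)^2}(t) 2 * t * cos(3 * t)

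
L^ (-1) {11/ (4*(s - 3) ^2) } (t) 11*t*exp (3*t) /4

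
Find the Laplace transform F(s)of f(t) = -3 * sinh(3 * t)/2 -9/(2 * s^2 - 18)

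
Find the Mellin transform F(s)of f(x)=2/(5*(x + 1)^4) gamma(s)*gamma(4 - s)/15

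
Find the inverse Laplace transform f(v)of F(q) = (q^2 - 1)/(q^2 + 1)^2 v * cos(v)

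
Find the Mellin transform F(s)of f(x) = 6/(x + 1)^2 -6*pi*(s - 1)/sin(pi*s)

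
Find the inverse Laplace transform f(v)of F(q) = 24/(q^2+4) 12*sin(2*v)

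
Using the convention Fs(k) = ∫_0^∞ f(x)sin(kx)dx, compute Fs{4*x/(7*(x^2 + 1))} 2*pi*exp(-k)/7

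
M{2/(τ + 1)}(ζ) 2*pi*csc(pi*ζ)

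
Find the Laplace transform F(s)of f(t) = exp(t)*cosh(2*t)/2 (s - 1)/(2*((s - 1)^2-4))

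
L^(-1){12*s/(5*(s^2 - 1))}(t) 12*cosh(t)/5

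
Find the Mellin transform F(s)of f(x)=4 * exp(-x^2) 2 * gamma(s/2)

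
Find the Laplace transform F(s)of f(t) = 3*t 3/s^2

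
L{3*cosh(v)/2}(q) 3*q/(2*(q^2 - 1))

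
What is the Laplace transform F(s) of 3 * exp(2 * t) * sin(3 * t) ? 9/((s - 2) ^2 + 9) 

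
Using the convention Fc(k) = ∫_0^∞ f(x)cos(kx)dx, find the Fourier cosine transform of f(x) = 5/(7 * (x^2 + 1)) 5 * pi * exp(-k)/14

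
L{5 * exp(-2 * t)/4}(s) 5/(4 * (s + 2))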